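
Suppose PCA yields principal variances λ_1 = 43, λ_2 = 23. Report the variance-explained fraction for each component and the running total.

Step 1 — total variance = trace(Sigma) = Σ λ_i = 43 + 23 = 66.

Step 2 — fraction explained by component i = λ_i / Σ λ:
  PC1: 43/66 = 0.6515
  PC2: 23/66 = 0.3485

Step 3 — cumulative fraction after k components = (λ_1 + ... + λ_k) / Σ λ:
  k = 1: 43/66 = 0.6515
  k = 2: (43 + 23)/66 = 66/66 = 1

Summary (fraction, with percent):

explained: PC1 0.6515 (65.15%), PC2 0.3485 (34.85%);  cumulative: 0.6515, 1


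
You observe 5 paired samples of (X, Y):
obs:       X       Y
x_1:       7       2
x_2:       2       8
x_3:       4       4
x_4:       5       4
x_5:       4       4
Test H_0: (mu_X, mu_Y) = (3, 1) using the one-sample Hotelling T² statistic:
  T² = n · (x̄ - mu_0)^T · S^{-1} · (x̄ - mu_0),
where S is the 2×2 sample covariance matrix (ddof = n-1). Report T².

Step 1 — sample mean vector:
  mean(X) = (7 + 2 + 4 + 5 + 4) / 5 = 22/5 = 4.4
  mean(Y) = (2 + 8 + 4 + 4 + 4) / 5 = 22/5 = 4.4
  x̄ = (4.4, 4.4),  deviation x̄ - mu_0 = (4.4, 4.4) - (3, 1) = (1.4, 3.4).

Step 2 — sample covariance matrix, S[i,j] = (1/(n-1)) · Σ_k (x_{k,i} - mean_i) · (x_{k,j} - mean_j), divisor n-1 = 4:
  S[X,X] = ((2.6)·(2.6) + (-2.4)·(-2.4) + (-0.4)·(-0.4) + (0.6)·(0.6) + (-0.4)·(-0.4)) / 4 = 13.2/4 = 3.3
  S[X,Y] = ((2.6)·(-2.4) + (-2.4)·(3.6) + (-0.4)·(-0.4) + (0.6)·(-0.4) + (-0.4)·(-0.4)) / 4 = -14.8/4 = -3.7
  S[Y,Y] = ((-2.4)·(-2.4) + (3.6)·(3.6) + (-0.4)·(-0.4) + (-0.4)·(-0.4) + (-0.4)·(-0.4)) / 4 = 19.2/4 = 4.8
  S = [[3.3, -3.7],
 [-3.7, 4.8]].

Step 3 — invert S. det(S) = 3.3·4.8 - (-3.7)² = 2.15.
  S^{-1} = (1/det) · [[d, -b], [-b, a]] = [[2.2326, 1.7209],
 [1.7209, 1.5349]].

Step 4 — quadratic form (x̄ - mu_0)^T · S^{-1} · (x̄ - mu_0):
  S^{-1} · (x̄ - mu_0) = (8.9767, 7.6279),
  (x̄ - mu_0)^T · [...] = (1.4)·(8.9767) + (3.4)·(7.6279) = 38.5023.

Step 5 — scale by n: T² = 5 · 38.5023 = 192.5116.

T² ≈ 192.5116


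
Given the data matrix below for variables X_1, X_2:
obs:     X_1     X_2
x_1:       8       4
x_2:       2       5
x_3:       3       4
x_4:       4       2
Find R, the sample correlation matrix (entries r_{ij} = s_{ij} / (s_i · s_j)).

Step 1 — column means:
  mean(X_1) = (8 + 2 + 3 + 4) / 4 = 17/4 = 4.25
  mean(X_2) = (4 + 5 + 4 + 2) / 4 = 15/4 = 3.75

Step 2 — sample variances and covariances s[i,j] = (1/(n-1)) · Σ_k (x_{k,i} - mean_i) · (x_{k,j} - mean_j), with n-1 = 3:
  s[X_1,X_1] = ((3.75)·(3.75) + (-2.25)·(-2.25) + (-1.25)·(-1.25) + (-0.25)·(-0.25)) / 3 = 20.75/3 = 6.9167
  s[X_1,X_2] = ((3.75)·(0.25) + (-2.25)·(1.25) + (-1.25)·(0.25) + (-0.25)·(-1.75)) / 3 = -1.75/3 = -0.5833
  s[X_2,X_2] = ((0.25)·(0.25) + (1.25)·(1.25) + (0.25)·(0.25) + (-1.75)·(-1.75)) / 3 = 4.75/3 = 1.5833
  Sample standard deviations s_i = √(s[i,i]):
  s(X_1) = √(6.9167) = 2.63
  s(X_2) = √(1.5833) = 1.2583

Step 3 — r_{ij} = s_{ij} / (s_i · s_j):
  r[X_1,X_1] = 1 (diagonal).
  r[X_1,X_2] = -0.5833 / (2.63 · 1.2583) = -0.5833 / 3.3093 = -0.1763
  r[X_2,X_2] = 1 (diagonal).

R is symmetric with unit diagonal. Assembling:

R = [[1, -0.1763],
 [-0.1763, 1]]


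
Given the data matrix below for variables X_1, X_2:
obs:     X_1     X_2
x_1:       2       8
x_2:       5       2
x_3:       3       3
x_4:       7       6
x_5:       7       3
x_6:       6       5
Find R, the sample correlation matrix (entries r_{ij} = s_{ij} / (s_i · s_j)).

Step 1 — column means:
  mean(X_1) = (2 + 5 + 3 + 7 + 7 + 6) / 6 = 30/6 = 5
  mean(X_2) = (8 + 2 + 3 + 6 + 3 + 5) / 6 = 27/6 = 4.5

Step 2 — sample variances and covariances s[i,j] = (1/(n-1)) · Σ_k (x_{k,i} - mean_i) · (x_{k,j} - mean_j), with n-1 = 5:
  s[X_1,X_1] = ((-3)·(-3) + (0)·(0) + (-2)·(-2) + (2)·(2) + (2)·(2) + (1)·(1)) / 5 = 22/5 = 4.4
  s[X_1,X_2] = ((-3)·(3.5) + (0)·(-2.5) + (-2)·(-1.5) + (2)·(1.5) + (2)·(-1.5) + (1)·(0.5)) / 5 = -7/5 = -1.4
  s[X_2,X_2] = ((3.5)·(3.5) + (-2.5)·(-2.5) + (-1.5)·(-1.5) + (1.5)·(1.5) + (-1.5)·(-1.5) + (0.5)·(0.5)) / 5 = 25.5/5 = 5.1
  Sample standard deviations s_i = √(s[i,i]):
  s(X_1) = √(4.4) = 2.0976
  s(X_2) = √(5.1) = 2.2583

Step 3 — r_{ij} = s_{ij} / (s_i · s_j):
  r[X_1,X_1] = 1 (diagonal).
  r[X_1,X_2] = -1.4 / (2.0976 · 2.2583) = -1.4 / 4.7371 = -0.2955
  r[X_2,X_2] = 1 (diagonal).

R is symmetric with unit diagonal. Assembling:

R = [[1, -0.2955],
 [-0.2955, 1]]


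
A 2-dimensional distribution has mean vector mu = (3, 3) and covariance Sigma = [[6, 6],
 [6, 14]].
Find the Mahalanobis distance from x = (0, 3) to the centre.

Step 1 — centre the observation: (x - mu) = (-3, 0).

Step 2 — invert Sigma. det(Sigma) = 6·14 - (6)² = 48.
  Sigma^{-1} = (1/det) · [[d, -b], [-b, a]] = [[0.2917, -0.125],
 [-0.125, 0.125]].

Step 3 — form the quadratic (x - mu)^T · Sigma^{-1} · (x - mu):
  Sigma^{-1} · (x - mu) = (-0.875, 0.375).
  (x - mu)^T · [Sigma^{-1} · (x - mu)] = (-3)·(-0.875) + (0)·(0.375) = 2.625.

Step 4 — take square root: d = √(2.625) ≈ 1.6202.

d(x, mu) = √(2.625) ≈ 1.6202


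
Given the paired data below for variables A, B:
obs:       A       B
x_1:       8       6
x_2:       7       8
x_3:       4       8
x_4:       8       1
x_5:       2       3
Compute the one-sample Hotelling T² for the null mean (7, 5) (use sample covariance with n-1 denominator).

Step 1 — sample mean vector:
  mean(A) = (8 + 7 + 4 + 8 + 2) / 5 = 29/5 = 5.8
  mean(B) = (6 + 8 + 8 + 1 + 3) / 5 = 26/5 = 5.2
  x̄ = (5.8, 5.2),  deviation x̄ - mu_0 = (5.8, 5.2) - (7, 5) = (-1.2, 0.2).

Step 2 — sample covariance matrix, S[i,j] = (1/(n-1)) · Σ_k (x_{k,i} - mean_i) · (x_{k,j} - mean_j), divisor n-1 = 4:
  S[A,A] = ((2.2)·(2.2) + (1.2)·(1.2) + (-1.8)·(-1.8) + (2.2)·(2.2) + (-3.8)·(-3.8)) / 4 = 28.8/4 = 7.2
  S[A,B] = ((2.2)·(0.8) + (1.2)·(2.8) + (-1.8)·(2.8) + (2.2)·(-4.2) + (-3.8)·(-2.2)) / 4 = -0.8/4 = -0.2
  S[B,B] = ((0.8)·(0.8) + (2.8)·(2.8) + (2.8)·(2.8) + (-4.2)·(-4.2) + (-2.2)·(-2.2)) / 4 = 38.8/4 = 9.7
  S = [[7.2, -0.2],
 [-0.2, 9.7]].

Step 3 — invert S. det(S) = 7.2·9.7 - (-0.2)² = 69.8.
  S^{-1} = (1/det) · [[d, -b], [-b, a]] = [[0.139, 0.0029],
 [0.0029, 0.1032]].

Step 4 — quadratic form (x̄ - mu_0)^T · S^{-1} · (x̄ - mu_0):
  S^{-1} · (x̄ - mu_0) = (-0.1662, 0.0172),
  (x̄ - mu_0)^T · [...] = (-1.2)·(-0.1662) + (0.2)·(0.0172) = 0.2029.

Step 5 — scale by n: T² = 5 · 0.2029 = 1.0143.

T² ≈ 1.0143


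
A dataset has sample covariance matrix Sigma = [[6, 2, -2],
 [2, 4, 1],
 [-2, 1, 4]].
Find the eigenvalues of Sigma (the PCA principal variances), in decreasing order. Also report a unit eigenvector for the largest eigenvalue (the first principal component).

Step 1 — characteristic polynomial p(λ) = det(λI - Sigma) = λ³ - tr·λ² + c_1·λ - det, where tr = trace, c_1 = sum of the principal 2×2 minors, det = det(Sigma):
  tr = 6 + 4 + 4 = 14,
  c_1 = (6·4 - (2)²) + (6·4 - (-2)²) + (4·4 - (1)²) = 20 + 20 + 15 = 55,
  det = 6·(4·4 - (1)²) - (2)·((2)·4 - (1)·(-2)) + (-2)·((2)·(1) - 4·(-2)) = 6·(15) - (2)·(10) + (-2)·(10) = 50.
  So p(λ) = λ³ - 14λ² + 55λ - 50.
Step 2 — look for an integer root (rational root theorem: any rational root is an integer divisor of 50). Testing λ = 5:
  p(5) = 125 - 350 + 275 - 50 = 0  ✓
  Dividing out (λ - 5): p(λ) = (λ - 5)(λ² - 9λ + 10).
Step 3 — remaining eigenvalues from the quadratic λ² - 9λ + 10 = 0:
  Δ = 9² - 4·10 = 81 - 40 = 41,  λ = (9 ± √41)/2 = (9 ± 6.4031)/2 ≈ 7.7016 or 1.2984.
  Sorted: λ_1 = 7.7016,  λ_2 = 5,  λ_3 = 1.2984  (check: sum = 14 = tr ✓).

Step 4 — unit eigenvector for λ_1 ≈ 7.7016: v spans the null space of (Sigma - λ_1 I), whose rows are
  r_1 = (-1.7016, 2, -2),  r_2 = (2, -3.7016, 1),  r_3 = (-2, 1, -3.7016).
  v is orthogonal to every row, so take v ∝ r_1 × r_2 = ((2)·(1) - (-2)·(-3.7016), (-2)·(2) - (-1.7016)·(1), (-1.7016)·(-3.7016) - (2)·(2)) ≈ (-5.4031, -2.2984, 2.2984).
  Rescale (multiply by -1 so the first nonzero entry is positive): u = (5.4031, 2.2984, -2.2984).
  ||u|| = √((5.4031)² + (2.2984)² + (-2.2984)²) = √(39.7594) ≈ 6.3055,  v_1 = u/||u|| ≈ (0.8569, 0.3645, -0.3645) (||v_1|| = 1).

λ_1 = 7.7016,  λ_2 = 5,  λ_3 = 1.2984;  v_1 ≈ (0.8569, 0.3645, -0.3645)


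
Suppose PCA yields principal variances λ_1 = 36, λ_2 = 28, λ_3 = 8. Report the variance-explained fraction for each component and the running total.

Step 1 — total variance = trace(Sigma) = Σ λ_i = 36 + 28 + 8 = 72.

Step 2 — fraction explained by component i = λ_i / Σ λ:
  PC1: 36/72 = 0.5
  PC2: 28/72 = 0.3889
  PC3: 8/72 = 0.1111

Step 3 — cumulative fraction after k components = (λ_1 + ... + λ_k) / Σ λ:
  k = 1: 36/72 = 0.5
  k = 2: (36 + 28)/72 = 64/72 = 0.8889
  k = 3: (36 + 28 + 8)/72 = 72/72 = 1

Summary (fraction, with percent):

explained: PC1 0.5 (50%), PC2 0.3889 (38.89%), PC3 0.1111 (11.11%);  cumulative: 0.5, 0.8889, 1


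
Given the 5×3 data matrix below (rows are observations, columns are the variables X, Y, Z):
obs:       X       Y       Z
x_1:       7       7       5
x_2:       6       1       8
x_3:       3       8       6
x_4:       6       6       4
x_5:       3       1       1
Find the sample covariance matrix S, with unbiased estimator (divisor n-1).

Step 1 — column means:
  mean(X) = (7 + 6 + 3 + 6 + 3) / 5 = 25/5 = 5
  mean(Y) = (7 + 1 + 8 + 6 + 1) / 5 = 23/5 = 4.6
  mean(Z) = (5 + 8 + 6 + 4 + 1) / 5 = 24/5 = 4.8

Step 2 — sample covariance S[i,j] = (1/(n-1)) · Σ_k (x_{k,i} - mean_i) · (x_{k,j} - mean_j), with n-1 = 4.
  S[X,X] = ((2)·(2) + (1)·(1) + (-2)·(-2) + (1)·(1) + (-2)·(-2)) / 4 = 14/4 = 3.5
  S[X,Y] = ((2)·(2.4) + (1)·(-3.6) + (-2)·(3.4) + (1)·(1.4) + (-2)·(-3.6)) / 4 = 3/4 = 0.75
  S[X,Z] = ((2)·(0.2) + (1)·(3.2) + (-2)·(1.2) + (1)·(-0.8) + (-2)·(-3.8)) / 4 = 8/4 = 2
  S[Y,Y] = ((2.4)·(2.4) + (-3.6)·(-3.6) + (3.4)·(3.4) + (1.4)·(1.4) + (-3.6)·(-3.6)) / 4 = 45.2/4 = 11.3
  S[Y,Z] = ((2.4)·(0.2) + (-3.6)·(3.2) + (3.4)·(1.2) + (1.4)·(-0.8) + (-3.6)·(-3.8)) / 4 = 5.6/4 = 1.4
  S[Z,Z] = ((0.2)·(0.2) + (3.2)·(3.2) + (1.2)·(1.2) + (-0.8)·(-0.8) + (-3.8)·(-3.8)) / 4 = 26.8/4 = 6.7

S is symmetric (S[j,i] = S[i,j]). Assembling:

S = [[3.5, 0.75, 2],
 [0.75, 11.3, 1.4],
 [2, 1.4, 6.7]]


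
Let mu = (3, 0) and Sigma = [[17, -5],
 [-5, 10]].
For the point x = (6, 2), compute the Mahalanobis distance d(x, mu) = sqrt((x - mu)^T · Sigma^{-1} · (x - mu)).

Step 1 — centre the observation: (x - mu) = (3, 2).

Step 2 — invert Sigma. det(Sigma) = 17·10 - (-5)² = 145.
  Sigma^{-1} = (1/det) · [[d, -b], [-b, a]] = [[0.069, 0.0345],
 [0.0345, 0.1172]].

Step 3 — form the quadratic (x - mu)^T · Sigma^{-1} · (x - mu):
  Sigma^{-1} · (x - mu) = (0.2759, 0.3379).
  (x - mu)^T · [Sigma^{-1} · (x - mu)] = (3)·(0.2759) + (2)·(0.3379) = 1.5034.

Step 4 — take square root: d = √(1.5034) ≈ 1.2262.

d(x, mu) = √(1.5034) ≈ 1.2262


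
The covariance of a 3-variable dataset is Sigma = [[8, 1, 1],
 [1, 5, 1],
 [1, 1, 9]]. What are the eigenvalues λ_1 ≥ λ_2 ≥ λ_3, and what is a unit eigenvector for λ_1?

Step 1 — characteristic polynomial p(λ) = det(λI - Sigma) = λ³ - tr·λ² + c_1·λ - det, where tr = trace, c_1 = sum of the principal 2×2 minors, det = det(Sigma):
  tr = 8 + 5 + 9 = 22,
  c_1 = (8·5 - (1)²) + (8·9 - (1)²) + (5·9 - (1)²) = 39 + 71 + 44 = 154,
  det = 8·(5·9 - (1)²) - (1)·((1)·9 - (1)·(1)) + (1)·((1)·(1) - 5·(1)) = 8·(44) - (1)·(8) + (1)·(-4) = 340.
  So p(λ) = λ³ - 22λ² + 154λ - 340.
Step 2 — look for an integer root (rational root theorem: any rational root is an integer divisor of 340). Testing λ = 10:
  p(10) = 1000 - 2200 + 1540 - 340 = 0  ✓
  Dividing out (λ - 10): p(λ) = (λ - 10)(λ² - 12λ + 34).
Step 3 — remaining eigenvalues from the quadratic λ² - 12λ + 34 = 0:
  Δ = 12² - 4·34 = 144 - 136 = 8,  λ = (12 ± √8)/2 = (12 ± 2.8284)/2 ≈ 7.4142 or 4.5858.
  Sorted: λ_1 = 10,  λ_2 = 7.4142,  λ_3 = 4.5858  (check: sum = 22 = tr ✓).

Step 4 — unit eigenvector for λ_1 = 10: v spans the null space of (Sigma - λ_1 I), whose rows are
  r_1 = (-2, 1, 1),  r_2 = (1, -5, 1),  r_3 = (1, 1, -1).
  v is orthogonal to every row, so take v ∝ r_1 × r_2 = ((1)·(1) - (1)·(-5), (1)·(1) - (-2)·(1), (-2)·(-5) - (1)·(1)) = (6, 3, 9).
  Rescale (divide by 3): u = (2, 1, 3).
  ||u|| = √((2)² + (1)² + (3)²) = √(14) ≈ 3.7417,  v_1 = u/||u|| ≈ (0.5345, 0.2673, 0.8018) (||v_1|| = 1).

λ_1 = 10,  λ_2 = 7.4142,  λ_3 = 4.5858;  v_1 ≈ (0.5345, 0.2673, 0.8018)


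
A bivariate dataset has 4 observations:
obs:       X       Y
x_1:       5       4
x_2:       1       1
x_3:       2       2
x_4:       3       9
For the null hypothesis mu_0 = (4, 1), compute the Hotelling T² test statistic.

Step 1 — sample mean vector:
  mean(X) = (5 + 1 + 2 + 3) / 4 = 11/4 = 2.75
  mean(Y) = (4 + 1 + 2 + 9) / 4 = 16/4 = 4
  x̄ = (2.75, 4),  deviation x̄ - mu_0 = (2.75, 4) - (4, 1) = (-1.25, 3).

Step 2 — sample covariance matrix, S[i,j] = (1/(n-1)) · Σ_k (x_{k,i} - mean_i) · (x_{k,j} - mean_j), divisor n-1 = 3:
  S[X,X] = ((2.25)·(2.25) + (-1.75)·(-1.75) + (-0.75)·(-0.75) + (0.25)·(0.25)) / 3 = 8.75/3 = 2.9167
  S[X,Y] = ((2.25)·(0) + (-1.75)·(-3) + (-0.75)·(-2) + (0.25)·(5)) / 3 = 8/3 = 2.6667
  S[Y,Y] = ((0)·(0) + (-3)·(-3) + (-2)·(-2) + (5)·(5)) / 3 = 38/3 = 12.6667
  S = [[2.9167, 2.6667],
 [2.6667, 12.6667]].

Step 3 — invert S. det(S) = 2.9167·12.6667 - (2.6667)² = 29.8333.
  S^{-1} = (1/det) · [[d, -b], [-b, a]] = [[0.4246, -0.0894],
 [-0.0894, 0.0978]].

Step 4 — quadratic form (x̄ - mu_0)^T · S^{-1} · (x̄ - mu_0):
  S^{-1} · (x̄ - mu_0) = (-0.7989, 0.405),
  (x̄ - mu_0)^T · [...] = (-1.25)·(-0.7989) + (3)·(0.405) = 2.2137.

Step 5 — scale by n: T² = 4 · 2.2137 = 8.8547.

T² ≈ 8.8547


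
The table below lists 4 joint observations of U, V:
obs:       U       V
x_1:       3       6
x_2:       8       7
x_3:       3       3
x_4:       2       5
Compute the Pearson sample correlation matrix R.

Step 1 — column means:
  mean(U) = (3 + 8 + 3 + 2) / 4 = 16/4 = 4
  mean(V) = (6 + 7 + 3 + 5) / 4 = 21/4 = 5.25

Step 2 — sample variances and covariances s[i,j] = (1/(n-1)) · Σ_k (x_{k,i} - mean_i) · (x_{k,j} - mean_j), with n-1 = 3:
  s[U,U] = ((-1)·(-1) + (4)·(4) + (-1)·(-1) + (-2)·(-2)) / 3 = 22/3 = 7.3333
  s[U,V] = ((-1)·(0.75) + (4)·(1.75) + (-1)·(-2.25) + (-2)·(-0.25)) / 3 = 9/3 = 3
  s[V,V] = ((0.75)·(0.75) + (1.75)·(1.75) + (-2.25)·(-2.25) + (-0.25)·(-0.25)) / 3 = 8.75/3 = 2.9167
  Sample standard deviations s_i = √(s[i,i]):
  s(U) = √(7.3333) = 2.708
  s(V) = √(2.9167) = 1.7078

Step 3 — r_{ij} = s_{ij} / (s_i · s_j):
  r[U,U] = 1 (diagonal).
  r[U,V] = 3 / (2.708 · 1.7078) = 3 / 4.6248 = 0.6487
  r[V,V] = 1 (diagonal).

R is symmetric with unit diagonal. Assembling:

R = [[1, 0.6487],
 [0.6487, 1]]


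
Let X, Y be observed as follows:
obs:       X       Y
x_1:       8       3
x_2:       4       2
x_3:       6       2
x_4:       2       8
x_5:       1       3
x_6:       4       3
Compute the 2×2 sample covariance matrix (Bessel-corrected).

Step 1 — column means:
  mean(X) = (8 + 4 + 6 + 2 + 1 + 4) / 6 = 25/6 = 4.1667
  mean(Y) = (3 + 2 + 2 + 8 + 3 + 3) / 6 = 21/6 = 3.5

Step 2 — sample covariance S[i,j] = (1/(n-1)) · Σ_k (x_{k,i} - mean_i) · (x_{k,j} - mean_j), with n-1 = 5.
  S[X,X] = ((3.8333)·(3.8333) + (-0.1667)·(-0.1667) + (1.8333)·(1.8333) + (-2.1667)·(-2.1667) + (-3.1667)·(-3.1667) + (-0.1667)·(-0.1667)) / 5 = 32.8333/5 = 6.5667
  S[X,Y] = ((3.8333)·(-0.5) + (-0.1667)·(-1.5) + (1.8333)·(-1.5) + (-2.1667)·(4.5) + (-3.1667)·(-0.5) + (-0.1667)·(-0.5)) / 5 = -12.5/5 = -2.5
  S[Y,Y] = ((-0.5)·(-0.5) + (-1.5)·(-1.5) + (-1.5)·(-1.5) + (4.5)·(4.5) + (-0.5)·(-0.5) + (-0.5)·(-0.5)) / 5 = 25.5/5 = 5.1

S is symmetric (S[j,i] = S[i,j]). Assembling:

S = [[6.5667, -2.5],
 [-2.5, 5.1]]


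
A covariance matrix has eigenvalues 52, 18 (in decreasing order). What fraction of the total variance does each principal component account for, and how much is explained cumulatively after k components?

Step 1 — total variance = trace(Sigma) = Σ λ_i = 52 + 18 = 70.

Step 2 — fraction explained by component i = λ_i / Σ λ:
  PC1: 52/70 = 0.7429
  PC2: 18/70 = 0.2571

Step 3 — cumulative fraction after k components = (λ_1 + ... + λ_k) / Σ λ:
  k = 1: 52/70 = 0.7429
  k = 2: (52 + 18)/70 = 70/70 = 1

Summary (fraction, with percent):

explained: PC1 0.7429 (74.29%), PC2 0.2571 (25.71%);  cumulative: 0.7429, 1


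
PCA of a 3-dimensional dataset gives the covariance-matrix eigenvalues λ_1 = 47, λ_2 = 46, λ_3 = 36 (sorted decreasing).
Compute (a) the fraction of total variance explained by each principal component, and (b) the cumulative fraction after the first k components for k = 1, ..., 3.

Step 1 — total variance = trace(Sigma) = Σ λ_i = 47 + 46 + 36 = 129.

Step 2 — fraction explained by component i = λ_i / Σ λ:
  PC1: 47/129 = 0.3643
  PC2: 46/129 = 0.3566
  PC3: 36/129 = 0.2791

Step 3 — cumulative fraction after k components = (λ_1 + ... + λ_k) / Σ λ:
  k = 1: 47/129 = 0.3643
  k = 2: (47 + 46)/129 = 93/129 = 0.7209
  k = 3: (47 + 46 + 36)/129 = 129/129 = 1

Summary (fraction, with percent):

explained: PC1 0.3643 (36.43%), PC2 0.3566 (35.66%), PC3 0.2791 (27.91%);  cumulative: 0.3643, 0.7209, 1


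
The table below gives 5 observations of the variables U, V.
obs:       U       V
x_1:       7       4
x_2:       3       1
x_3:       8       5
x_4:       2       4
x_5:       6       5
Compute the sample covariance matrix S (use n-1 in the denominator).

Step 1 — column means:
  mean(U) = (7 + 3 + 8 + 2 + 6) / 5 = 26/5 = 5.2
  mean(V) = (4 + 1 + 5 + 4 + 5) / 5 = 19/5 = 3.8

Step 2 — sample covariance S[i,j] = (1/(n-1)) · Σ_k (x_{k,i} - mean_i) · (x_{k,j} - mean_j), with n-1 = 4.
  S[U,U] = ((1.8)·(1.8) + (-2.2)·(-2.2) + (2.8)·(2.8) + (-3.2)·(-3.2) + (0.8)·(0.8)) / 4 = 26.8/4 = 6.7
  S[U,V] = ((1.8)·(0.2) + (-2.2)·(-2.8) + (2.8)·(1.2) + (-3.2)·(0.2) + (0.8)·(1.2)) / 4 = 10.2/4 = 2.55
  S[V,V] = ((0.2)·(0.2) + (-2.8)·(-2.8) + (1.2)·(1.2) + (0.2)·(0.2) + (1.2)·(1.2)) / 4 = 10.8/4 = 2.7

S is symmetric (S[j,i] = S[i,j]). Assembling:

S = [[6.7, 2.55],
 [2.55, 2.7]]


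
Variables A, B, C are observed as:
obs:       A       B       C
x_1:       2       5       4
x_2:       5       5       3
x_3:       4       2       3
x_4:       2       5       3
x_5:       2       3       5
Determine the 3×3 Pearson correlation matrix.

Step 1 — column means:
  mean(A) = (2 + 5 + 4 + 2 + 2) / 5 = 15/5 = 3
  mean(B) = (5 + 5 + 2 + 5 + 3) / 5 = 20/5 = 4
  mean(C) = (4 + 3 + 3 + 3 + 5) / 5 = 18/5 = 3.6

Step 2 — sample variances and covariances s[i,j] = (1/(n-1)) · Σ_k (x_{k,i} - mean_i) · (x_{k,j} - mean_j), with n-1 = 4:
  s[A,A] = ((-1)·(-1) + (2)·(2) + (1)·(1) + (-1)·(-1) + (-1)·(-1)) / 4 = 8/4 = 2
  s[A,B] = ((-1)·(1) + (2)·(1) + (1)·(-2) + (-1)·(1) + (-1)·(-1)) / 4 = -1/4 = -0.25
  s[A,C] = ((-1)·(0.4) + (2)·(-0.6) + (1)·(-0.6) + (-1)·(-0.6) + (-1)·(1.4)) / 4 = -3/4 = -0.75
  s[B,B] = ((1)·(1) + (1)·(1) + (-2)·(-2) + (1)·(1) + (-1)·(-1)) / 4 = 8/4 = 2
  s[B,C] = ((1)·(0.4) + (1)·(-0.6) + (-2)·(-0.6) + (1)·(-0.6) + (-1)·(1.4)) / 4 = -1/4 = -0.25
  s[C,C] = ((0.4)·(0.4) + (-0.6)·(-0.6) + (-0.6)·(-0.6) + (-0.6)·(-0.6) + (1.4)·(1.4)) / 4 = 3.2/4 = 0.8
  Sample standard deviations s_i = √(s[i,i]):
  s(A) = √(2) = 1.4142
  s(B) = √(2) = 1.4142
  s(C) = √(0.8) = 0.8944

Step 3 — r_{ij} = s_{ij} / (s_i · s_j):
  r[A,A] = 1 (diagonal).
  r[A,B] = -0.25 / (1.4142 · 1.4142) = -0.25 / 2 = -0.125
  r[A,C] = -0.75 / (1.4142 · 0.8944) = -0.75 / 1.2649 = -0.5929
  r[B,B] = 1 (diagonal).
  r[B,C] = -0.25 / (1.4142 · 0.8944) = -0.25 / 1.2649 = -0.1976
  r[C,C] = 1 (diagonal).

R is symmetric with unit diagonal. Assembling:

R = [[1, -0.125, -0.5929],
 [-0.125, 1, -0.1976],
 [-0.5929, -0.1976, 1]]


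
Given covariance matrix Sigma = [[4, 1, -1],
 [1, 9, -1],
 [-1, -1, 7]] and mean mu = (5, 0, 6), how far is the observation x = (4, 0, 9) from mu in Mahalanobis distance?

Step 1 — centre the observation: (x - mu) = (-1, 0, 3).

Step 2 — invert Sigma (cofactor / det for 3×3, or solve directly):
  Sigma^{-1} = [[0.265, -0.0256, 0.0342],
 [-0.0256, 0.1154, 0.0128],
 [0.0342, 0.0128, 0.1496]].

Step 3 — form the quadratic (x - mu)^T · Sigma^{-1} · (x - mu):
  Sigma^{-1} · (x - mu) = (-0.1624, 0.0641, 0.4145).
  (x - mu)^T · [Sigma^{-1} · (x - mu)] = (-1)·(-0.1624) + (0)·(0.0641) + (3)·(0.4145) = 1.406.

Step 4 — take square root: d = √(1.406) ≈ 1.1857.

d(x, mu) = √(1.406) ≈ 1.1857


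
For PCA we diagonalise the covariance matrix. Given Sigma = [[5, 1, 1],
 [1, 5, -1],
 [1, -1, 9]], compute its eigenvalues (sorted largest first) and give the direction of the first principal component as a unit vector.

Step 1 — characteristic polynomial p(λ) = det(λI - Sigma) = λ³ - tr·λ² + c_1·λ - det, where tr = trace, c_1 = sum of the principal 2×2 minors, det = det(Sigma):
  tr = 5 + 5 + 9 = 19,
  c_1 = (5·5 - (1)²) + (5·9 - (1)²) + (5·9 - (-1)²) = 24 + 44 + 44 = 112,
  det = 5·(5·9 - (-1)²) - (1)·((1)·9 - (-1)·(1)) + (1)·((1)·(-1) - 5·(1)) = 5·(44) - (1)·(10) + (1)·(-6) = 204.
  So p(λ) = λ³ - 19λ² + 112λ - 204.
Step 2 — look for an integer root (rational root theorem: any rational root is an integer divisor of 204). Testing λ = 6:
  p(6) = 216 - 684 + 672 - 204 = 0  ✓
  Dividing out (λ - 6): p(λ) = (λ - 6)(λ² - 13λ + 34).
Step 3 — remaining eigenvalues from the quadratic λ² - 13λ + 34 = 0:
  Δ = 13² - 4·34 = 169 - 136 = 33,  λ = (13 ± √33)/2 = (13 ± 5.7446)/2 ≈ 9.3723 or 3.6277.
  Sorted: λ_1 = 9.3723,  λ_2 = 6,  λ_3 = 3.6277  (check: sum = 19 = tr ✓).

Step 4 — unit eigenvector for λ_1 ≈ 9.3723: v spans the null space of (Sigma - λ_1 I), whose rows are
  r_1 = (-4.3723, 1, 1),  r_2 = (1, -4.3723, -1),  r_3 = (1, -1, -0.3723).
  v is orthogonal to every row, so take v ∝ r_1 × r_2 = ((1)·(-1) - (1)·(-4.3723), (1)·(1) - (-4.3723)·(-1), (-4.3723)·(-4.3723) - (1)·(1)) ≈ (3.3723, -3.3723, 18.1168).
  Let u = (3.3723, -3.3723, 18.1168).
  ||u|| = √((3.3723)² + (-3.3723)² + (18.1168)²) = √(350.9646) ≈ 18.734,  v_1 = u/||u|| ≈ (0.18, -0.18, 0.9671) (||v_1|| = 1).

λ_1 = 9.3723,  λ_2 = 6,  λ_3 = 3.6277;  v_1 ≈ (0.18, -0.18, 0.9671)


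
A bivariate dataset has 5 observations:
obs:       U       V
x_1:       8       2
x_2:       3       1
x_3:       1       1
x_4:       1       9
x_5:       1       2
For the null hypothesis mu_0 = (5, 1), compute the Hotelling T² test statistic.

Step 1 — sample mean vector:
  mean(U) = (8 + 3 + 1 + 1 + 1) / 5 = 14/5 = 2.8
  mean(V) = (2 + 1 + 1 + 9 + 2) / 5 = 15/5 = 3
  x̄ = (2.8, 3),  deviation x̄ - mu_0 = (2.8, 3) - (5, 1) = (-2.2, 2).

Step 2 — sample covariance matrix, S[i,j] = (1/(n-1)) · Σ_k (x_{k,i} - mean_i) · (x_{k,j} - mean_j), divisor n-1 = 4:
  S[U,U] = ((5.2)·(5.2) + (0.2)·(0.2) + (-1.8)·(-1.8) + (-1.8)·(-1.8) + (-1.8)·(-1.8)) / 4 = 36.8/4 = 9.2
  S[U,V] = ((5.2)·(-1) + (0.2)·(-2) + (-1.8)·(-2) + (-1.8)·(6) + (-1.8)·(-1)) / 4 = -11/4 = -2.75
  S[V,V] = ((-1)·(-1) + (-2)·(-2) + (-2)·(-2) + (6)·(6) + (-1)·(-1)) / 4 = 46/4 = 11.5
  S = [[9.2, -2.75],
 [-2.75, 11.5]].

Step 3 — invert S. det(S) = 9.2·11.5 - (-2.75)² = 98.2375.
  S^{-1} = (1/det) · [[d, -b], [-b, a]] = [[0.1171, 0.028],
 [0.028, 0.0937]].

Step 4 — quadratic form (x̄ - mu_0)^T · S^{-1} · (x̄ - mu_0):
  S^{-1} · (x̄ - mu_0) = (-0.2016, 0.1257),
  (x̄ - mu_0)^T · [...] = (-2.2)·(-0.2016) + (2)·(0.1257) = 0.6948.

Step 5 — scale by n: T² = 5 · 0.6948 = 3.4742.

T² ≈ 3.4742


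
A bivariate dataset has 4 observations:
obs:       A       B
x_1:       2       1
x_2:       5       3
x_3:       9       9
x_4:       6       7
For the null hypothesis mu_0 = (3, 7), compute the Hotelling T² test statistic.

Step 1 — sample mean vector:
  mean(A) = (2 + 5 + 9 + 6) / 4 = 22/4 = 5.5
  mean(B) = (1 + 3 + 9 + 7) / 4 = 20/4 = 5
  x̄ = (5.5, 5),  deviation x̄ - mu_0 = (5.5, 5) - (3, 7) = (2.5, -2).

Step 2 — sample covariance matrix, S[i,j] = (1/(n-1)) · Σ_k (x_{k,i} - mean_i) · (x_{k,j} - mean_j), divisor n-1 = 3:
  S[A,A] = ((-3.5)·(-3.5) + (-0.5)·(-0.5) + (3.5)·(3.5) + (0.5)·(0.5)) / 3 = 25/3 = 8.3333
  S[A,B] = ((-3.5)·(-4) + (-0.5)·(-2) + (3.5)·(4) + (0.5)·(2)) / 3 = 30/3 = 10
  S[B,B] = ((-4)·(-4) + (-2)·(-2) + (4)·(4) + (2)·(2)) / 3 = 40/3 = 13.3333
  S = [[8.3333, 10],
 [10, 13.3333]].

Step 3 — invert S. det(S) = 8.3333·13.3333 - (10)² = 11.1111.
  S^{-1} = (1/det) · [[d, -b], [-b, a]] = [[1.2, -0.9],
 [-0.9, 0.75]].

Step 4 — quadratic form (x̄ - mu_0)^T · S^{-1} · (x̄ - mu_0):
  S^{-1} · (x̄ - mu_0) = (4.8, -3.75),
  (x̄ - mu_0)^T · [...] = (2.5)·(4.8) + (-2)·(-3.75) = 19.5.

Step 5 — scale by n: T² = 4 · 19.5 = 78.

T² ≈ 78


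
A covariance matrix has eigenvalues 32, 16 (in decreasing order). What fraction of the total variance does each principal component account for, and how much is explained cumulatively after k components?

Step 1 — total variance = trace(Sigma) = Σ λ_i = 32 + 16 = 48.

Step 2 — fraction explained by component i = λ_i / Σ λ:
  PC1: 32/48 = 0.6667
  PC2: 16/48 = 0.3333

Step 3 — cumulative fraction after k components = (λ_1 + ... + λ_k) / Σ λ:
  k = 1: 32/48 = 0.6667
  k = 2: (32 + 16)/48 = 48/48 = 1

Summary (fraction, with percent):

explained: PC1 0.6667 (66.67%), PC2 0.3333 (33.33%);  cumulative: 0.6667, 1


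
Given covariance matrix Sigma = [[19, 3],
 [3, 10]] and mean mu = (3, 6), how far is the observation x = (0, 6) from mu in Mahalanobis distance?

Step 1 — centre the observation: (x - mu) = (-3, 0).

Step 2 — invert Sigma. det(Sigma) = 19·10 - (3)² = 181.
  Sigma^{-1} = (1/det) · [[d, -b], [-b, a]] = [[0.0552, -0.0166],
 [-0.0166, 0.105]].

Step 3 — form the quadratic (x - mu)^T · Sigma^{-1} · (x - mu):
  Sigma^{-1} · (x - mu) = (-0.1657, 0.0497).
  (x - mu)^T · [Sigma^{-1} · (x - mu)] = (-3)·(-0.1657) + (0)·(0.0497) = 0.4972.

Step 4 — take square root: d = √(0.4972) ≈ 0.7052.

d(x, mu) = √(0.4972) ≈ 0.7052


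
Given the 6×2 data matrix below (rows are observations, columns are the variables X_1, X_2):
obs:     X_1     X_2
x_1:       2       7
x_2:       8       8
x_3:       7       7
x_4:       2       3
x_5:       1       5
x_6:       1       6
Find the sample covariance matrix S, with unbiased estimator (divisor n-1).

Step 1 — column means:
  mean(X_1) = (2 + 8 + 7 + 2 + 1 + 1) / 6 = 21/6 = 3.5
  mean(X_2) = (7 + 8 + 7 + 3 + 5 + 6) / 6 = 36/6 = 6

Step 2 — sample covariance S[i,j] = (1/(n-1)) · Σ_k (x_{k,i} - mean_i) · (x_{k,j} - mean_j), with n-1 = 5.
  S[X_1,X_1] = ((-1.5)·(-1.5) + (4.5)·(4.5) + (3.5)·(3.5) + (-1.5)·(-1.5) + (-2.5)·(-2.5) + (-2.5)·(-2.5)) / 5 = 49.5/5 = 9.9
  S[X_1,X_2] = ((-1.5)·(1) + (4.5)·(2) + (3.5)·(1) + (-1.5)·(-3) + (-2.5)·(-1) + (-2.5)·(0)) / 5 = 18/5 = 3.6
  S[X_2,X_2] = ((1)·(1) + (2)·(2) + (1)·(1) + (-3)·(-3) + (-1)·(-1) + (0)·(0)) / 5 = 16/5 = 3.2

S is symmetric (S[j,i] = S[i,j]). Assembling:

S = [[9.9, 3.6],
 [3.6, 3.2]]


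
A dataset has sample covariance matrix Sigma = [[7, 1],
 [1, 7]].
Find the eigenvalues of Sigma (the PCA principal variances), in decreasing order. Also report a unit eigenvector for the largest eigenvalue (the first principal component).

Step 1 — characteristic polynomial of 2×2 Sigma:
  det(Sigma - λI) = λ² - trace · λ + det = 0.
  trace = 7 + 7 = 14, det = 7·7 - (1)² = 48.
Step 2 — discriminant:
  Δ = trace² - 4·det = 196 - 192 = 4.
Step 3 — eigenvalues:
  λ = (trace ± √Δ)/2 = (14 ± 2)/2,
  λ_1 = 8,  λ_2 = 6.

Step 4 — unit eigenvector for λ_1: solve (Sigma - λ_1 I)v = 0. First row:
  (7 - 8)·v_x + (1)·v_y = 0, i.e. (-1)·v_x + (1)·v_y = 0,
  so v ∝ (b, λ_1 - a) = (1, 1) = u.
  ||u|| = √((1)² + (1)²) = √(2) ≈ 1.4142,
  v_1 = u/||u|| ≈ (0.7071, 0.7071) (||v_1|| = 1).

λ_1 = 8,  λ_2 = 6;  v_1 ≈ (0.7071, 0.7071)


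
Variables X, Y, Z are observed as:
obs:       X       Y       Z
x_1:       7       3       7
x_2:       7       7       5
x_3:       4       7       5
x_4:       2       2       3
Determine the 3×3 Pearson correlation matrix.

Step 1 — column means:
  mean(X) = (7 + 7 + 4 + 2) / 4 = 20/4 = 5
  mean(Y) = (3 + 7 + 7 + 2) / 4 = 19/4 = 4.75
  mean(Z) = (7 + 5 + 5 + 3) / 4 = 20/4 = 5

Step 2 — sample variances and covariances s[i,j] = (1/(n-1)) · Σ_k (x_{k,i} - mean_i) · (x_{k,j} - mean_j), with n-1 = 3:
  s[X,X] = ((2)·(2) + (2)·(2) + (-1)·(-1) + (-3)·(-3)) / 3 = 18/3 = 6
  s[X,Y] = ((2)·(-1.75) + (2)·(2.25) + (-1)·(2.25) + (-3)·(-2.75)) / 3 = 7/3 = 2.3333
  s[X,Z] = ((2)·(2) + (2)·(0) + (-1)·(0) + (-3)·(-2)) / 3 = 10/3 = 3.3333
  s[Y,Y] = ((-1.75)·(-1.75) + (2.25)·(2.25) + (2.25)·(2.25) + (-2.75)·(-2.75)) / 3 = 20.75/3 = 6.9167
  s[Y,Z] = ((-1.75)·(2) + (2.25)·(0) + (2.25)·(0) + (-2.75)·(-2)) / 3 = 2/3 = 0.6667
  s[Z,Z] = ((2)·(2) + (0)·(0) + (0)·(0) + (-2)·(-2)) / 3 = 8/3 = 2.6667
  Sample standard deviations s_i = √(s[i,i]):
  s(X) = √(6) = 2.4495
  s(Y) = √(6.9167) = 2.63
  s(Z) = √(2.6667) = 1.633

Step 3 — r_{ij} = s_{ij} / (s_i · s_j):
  r[X,X] = 1 (diagonal).
  r[X,Y] = 2.3333 / (2.4495 · 2.63) = 2.3333 / 6.442 = 0.3622
  r[X,Z] = 3.3333 / (2.4495 · 1.633) = 3.3333 / 4 = 0.8333
  r[Y,Y] = 1 (diagonal).
  r[Y,Z] = 0.6667 / (2.63 · 1.633) = 0.6667 / 4.2947 = 0.1552
  r[Z,Z] = 1 (diagonal).

R is symmetric with unit diagonal. Assembling:

R = [[1, 0.3622, 0.8333],
 [0.3622, 1, 0.1552],
 [0.8333, 0.1552, 1]]


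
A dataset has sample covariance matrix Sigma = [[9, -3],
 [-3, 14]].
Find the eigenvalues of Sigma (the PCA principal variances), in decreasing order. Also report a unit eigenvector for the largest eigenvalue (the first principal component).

Step 1 — characteristic polynomial of 2×2 Sigma:
  det(Sigma - λI) = λ² - trace · λ + det = 0.
  trace = 9 + 14 = 23, det = 9·14 - (-3)² = 117.
Step 2 — discriminant:
  Δ = trace² - 4·det = 529 - 468 = 61.
Step 3 — eigenvalues:
  λ = (trace ± √Δ)/2 = (23 ± 7.8102)/2,
  λ_1 = 15.4051,  λ_2 = 7.5949.

Step 4 — unit eigenvector for λ_1: solve (Sigma - λ_1 I)v = 0. First row:
  (9 - 15.4051)·v_x + (-3)·v_y = 0, i.e. (-6.4051)·v_x + (-3)·v_y = 0,
  so v ∝ (b, λ_1 - a) = (-3, 6.4051); multiply by -1 so the first entry is positive: u = (3, -6.4051).
  ||u|| = √((3)² + (-6.4051)²) = √(50.0256) ≈ 7.0729,
  v_1 = u/||u|| ≈ (0.4242, -0.9056) (||v_1|| = 1).

λ_1 = 15.4051,  λ_2 = 7.5949;  v_1 ≈ (0.4242, -0.9056)


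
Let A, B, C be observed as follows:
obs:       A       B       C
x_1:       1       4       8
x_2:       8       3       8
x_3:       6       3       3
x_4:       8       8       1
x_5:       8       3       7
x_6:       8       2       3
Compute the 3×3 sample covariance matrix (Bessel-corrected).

Step 1 — column means:
  mean(A) = (1 + 8 + 6 + 8 + 8 + 8) / 6 = 39/6 = 6.5
  mean(B) = (4 + 3 + 3 + 8 + 3 + 2) / 6 = 23/6 = 3.8333
  mean(C) = (8 + 8 + 3 + 1 + 7 + 3) / 6 = 30/6 = 5

Step 2 — sample covariance S[i,j] = (1/(n-1)) · Σ_k (x_{k,i} - mean_i) · (x_{k,j} - mean_j), with n-1 = 5.
  S[A,A] = ((-5.5)·(-5.5) + (1.5)·(1.5) + (-0.5)·(-0.5) + (1.5)·(1.5) + (1.5)·(1.5) + (1.5)·(1.5)) / 5 = 39.5/5 = 7.9
  S[A,B] = ((-5.5)·(0.1667) + (1.5)·(-0.8333) + (-0.5)·(-0.8333) + (1.5)·(4.1667) + (1.5)·(-0.8333) + (1.5)·(-1.8333)) / 5 = 0.5/5 = 0.1
  S[A,C] = ((-5.5)·(3) + (1.5)·(3) + (-0.5)·(-2) + (1.5)·(-4) + (1.5)·(2) + (1.5)·(-2)) / 5 = -17/5 = -3.4
  S[B,B] = ((0.1667)·(0.1667) + (-0.8333)·(-0.8333) + (-0.8333)·(-0.8333) + (4.1667)·(4.1667) + (-0.8333)·(-0.8333) + (-1.8333)·(-1.8333)) / 5 = 22.8333/5 = 4.5667
  S[B,C] = ((0.1667)·(3) + (-0.8333)·(3) + (-0.8333)·(-2) + (4.1667)·(-4) + (-0.8333)·(2) + (-1.8333)·(-2)) / 5 = -15/5 = -3
  S[C,C] = ((3)·(3) + (3)·(3) + (-2)·(-2) + (-4)·(-4) + (2)·(2) + (-2)·(-2)) / 5 = 46/5 = 9.2

S is symmetric (S[j,i] = S[i,j]). Assembling:

S = [[7.9, 0.1, -3.4],
 [0.1, 4.5667, -3],
 [-3.4, -3, 9.2]]


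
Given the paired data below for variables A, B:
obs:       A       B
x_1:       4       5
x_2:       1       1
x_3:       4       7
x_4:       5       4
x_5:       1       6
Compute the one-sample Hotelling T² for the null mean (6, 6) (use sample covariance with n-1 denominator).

Step 1 — sample mean vector:
  mean(A) = (4 + 1 + 4 + 5 + 1) / 5 = 15/5 = 3
  mean(B) = (5 + 1 + 7 + 4 + 6) / 5 = 23/5 = 4.6
  x̄ = (3, 4.6),  deviation x̄ - mu_0 = (3, 4.6) - (6, 6) = (-3, -1.4).

Step 2 — sample covariance matrix, S[i,j] = (1/(n-1)) · Σ_k (x_{k,i} - mean_i) · (x_{k,j} - mean_j), divisor n-1 = 4:
  S[A,A] = ((1)·(1) + (-2)·(-2) + (1)·(1) + (2)·(2) + (-2)·(-2)) / 4 = 14/4 = 3.5
  S[A,B] = ((1)·(0.4) + (-2)·(-3.6) + (1)·(2.4) + (2)·(-0.6) + (-2)·(1.4)) / 4 = 6/4 = 1.5
  S[B,B] = ((0.4)·(0.4) + (-3.6)·(-3.6) + (2.4)·(2.4) + (-0.6)·(-0.6) + (1.4)·(1.4)) / 4 = 21.2/4 = 5.3
  S = [[3.5, 1.5],
 [1.5, 5.3]].

Step 3 — invert S. det(S) = 3.5·5.3 - (1.5)² = 16.3.
  S^{-1} = (1/det) · [[d, -b], [-b, a]] = [[0.3252, -0.092],
 [-0.092, 0.2147]].

Step 4 — quadratic form (x̄ - mu_0)^T · S^{-1} · (x̄ - mu_0):
  S^{-1} · (x̄ - mu_0) = (-0.8466, -0.0245),
  (x̄ - mu_0)^T · [...] = (-3)·(-0.8466) + (-1.4)·(-0.0245) = 2.5742.

Step 5 — scale by n: T² = 5 · 2.5742 = 12.8712.

T² ≈ 12.8712


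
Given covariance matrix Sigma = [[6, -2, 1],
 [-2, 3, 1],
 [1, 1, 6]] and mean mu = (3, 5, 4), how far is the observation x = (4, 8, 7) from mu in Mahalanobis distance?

Step 1 — centre the observation: (x - mu) = (1, 3, 3).

Step 2 — invert Sigma (cofactor / det for 3×3, or solve directly):
  Sigma^{-1} = [[0.2394, 0.1831, -0.0704],
 [0.1831, 0.493, -0.1127],
 [-0.0704, -0.1127, 0.1972]].

Step 3 — form the quadratic (x - mu)^T · Sigma^{-1} · (x - mu):
  Sigma^{-1} · (x - mu) = (0.5775, 1.3239, 0.1831).
  (x - mu)^T · [Sigma^{-1} · (x - mu)] = (1)·(0.5775) + (3)·(1.3239) + (3)·(0.1831) = 5.0986.

Step 4 — take square root: d = √(5.0986) ≈ 2.258.

d(x, mu) = √(5.0986) ≈ 2.258


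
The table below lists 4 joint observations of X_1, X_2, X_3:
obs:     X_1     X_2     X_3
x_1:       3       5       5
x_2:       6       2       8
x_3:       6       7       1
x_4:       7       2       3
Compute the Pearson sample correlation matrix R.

Step 1 — column means:
  mean(X_1) = (3 + 6 + 6 + 7) / 4 = 22/4 = 5.5
  mean(X_2) = (5 + 2 + 7 + 2) / 4 = 16/4 = 4
  mean(X_3) = (5 + 8 + 1 + 3) / 4 = 17/4 = 4.25

Step 2 — sample variances and covariances s[i,j] = (1/(n-1)) · Σ_k (x_{k,i} - mean_i) · (x_{k,j} - mean_j), with n-1 = 3:
  s[X_1,X_1] = ((-2.5)·(-2.5) + (0.5)·(0.5) + (0.5)·(0.5) + (1.5)·(1.5)) / 3 = 9/3 = 3
  s[X_1,X_2] = ((-2.5)·(1) + (0.5)·(-2) + (0.5)·(3) + (1.5)·(-2)) / 3 = -5/3 = -1.6667
  s[X_1,X_3] = ((-2.5)·(0.75) + (0.5)·(3.75) + (0.5)·(-3.25) + (1.5)·(-1.25)) / 3 = -3.5/3 = -1.1667
  s[X_2,X_2] = ((1)·(1) + (-2)·(-2) + (3)·(3) + (-2)·(-2)) / 3 = 18/3 = 6
  s[X_2,X_3] = ((1)·(0.75) + (-2)·(3.75) + (3)·(-3.25) + (-2)·(-1.25)) / 3 = -14/3 = -4.6667
  s[X_3,X_3] = ((0.75)·(0.75) + (3.75)·(3.75) + (-3.25)·(-3.25) + (-1.25)·(-1.25)) / 3 = 26.75/3 = 8.9167
  Sample standard deviations s_i = √(s[i,i]):
  s(X_1) = √(3) = 1.7321
  s(X_2) = √(6) = 2.4495
  s(X_3) = √(8.9167) = 2.9861

Step 3 — r_{ij} = s_{ij} / (s_i · s_j):
  r[X_1,X_1] = 1 (diagonal).
  r[X_1,X_2] = -1.6667 / (1.7321 · 2.4495) = -1.6667 / 4.2426 = -0.3928
  r[X_1,X_3] = -1.1667 / (1.7321 · 2.9861) = -1.1667 / 5.172 = -0.2256
  r[X_2,X_2] = 1 (diagonal).
  r[X_2,X_3] = -4.6667 / (2.4495 · 2.9861) = -4.6667 / 7.3144 = -0.638
  r[X_3,X_3] = 1 (diagonal).

R is symmetric with unit diagonal. Assembling:

R = [[1, -0.3928, -0.2256],
 [-0.3928, 1, -0.638],
 [-0.2256, -0.638, 1]]


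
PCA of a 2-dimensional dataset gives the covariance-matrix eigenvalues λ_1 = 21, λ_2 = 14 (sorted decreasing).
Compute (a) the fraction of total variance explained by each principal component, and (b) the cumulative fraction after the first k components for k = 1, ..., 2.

Step 1 — total variance = trace(Sigma) = Σ λ_i = 21 + 14 = 35.

Step 2 — fraction explained by component i = λ_i / Σ λ:
  PC1: 21/35 = 0.6
  PC2: 14/35 = 0.4

Step 3 — cumulative fraction after k components = (λ_1 + ... + λ_k) / Σ λ:
  k = 1: 21/35 = 0.6
  k = 2: (21 + 14)/35 = 35/35 = 1

Summary (fraction, with percent):

explained: PC1 0.6 (60%), PC2 0.4 (40%);  cumulative: 0.6, 1


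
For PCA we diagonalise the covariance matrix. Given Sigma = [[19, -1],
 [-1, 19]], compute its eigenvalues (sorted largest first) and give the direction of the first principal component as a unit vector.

Step 1 — characteristic polynomial of 2×2 Sigma:
  det(Sigma - λI) = λ² - trace · λ + det = 0.
  trace = 19 + 19 = 38, det = 19·19 - (-1)² = 360.
Step 2 — discriminant:
  Δ = trace² - 4·det = 1444 - 1440 = 4.
Step 3 — eigenvalues:
  λ = (trace ± √Δ)/2 = (38 ± 2)/2,
  λ_1 = 20,  λ_2 = 18.

Step 4 — unit eigenvector for λ_1: solve (Sigma - λ_1 I)v = 0. First row:
  (19 - 20)·v_x + (-1)·v_y = 0, i.e. (-1)·v_x + (-1)·v_y = 0,
  so v ∝ (b, λ_1 - a) = (-1, 1); multiply by -1 so the first entry is positive: u = (1, -1).
  ||u|| = √((1)² + (-1)²) = √(2) ≈ 1.4142,
  v_1 = u/||u|| ≈ (0.7071, -0.7071) (||v_1|| = 1).

λ_1 = 20,  λ_2 = 18;  v_1 ≈ (0.7071, -0.7071)


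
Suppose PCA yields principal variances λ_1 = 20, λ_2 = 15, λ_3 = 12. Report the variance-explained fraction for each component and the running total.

Step 1 — total variance = trace(Sigma) = Σ λ_i = 20 + 15 + 12 = 47.

Step 2 — fraction explained by component i = λ_i / Σ λ:
  PC1: 20/47 = 0.4255
  PC2: 15/47 = 0.3191
  PC3: 12/47 = 0.2553

Step 3 — cumulative fraction after k components = (λ_1 + ... + λ_k) / Σ λ:
  k = 1: 20/47 = 0.4255
  k = 2: (20 + 15)/47 = 35/47 = 0.7447
  k = 3: (20 + 15 + 12)/47 = 47/47 = 1

Summary (fraction, with percent):

explained: PC1 0.4255 (42.55%), PC2 0.3191 (31.91%), PC3 0.2553 (25.53%);  cumulative: 0.4255, 0.7447, 1


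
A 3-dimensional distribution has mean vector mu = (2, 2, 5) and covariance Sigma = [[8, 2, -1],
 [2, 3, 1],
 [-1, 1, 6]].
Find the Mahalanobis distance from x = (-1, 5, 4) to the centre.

Step 1 — centre the observation: (x - mu) = (-3, 3, -1).

Step 2 — invert Sigma (cofactor / det for 3×3, or solve directly):
  Sigma^{-1} = [[0.1619, -0.1238, 0.0476],
 [-0.1238, 0.4476, -0.0952],
 [0.0476, -0.0952, 0.1905]].

Step 3 — form the quadratic (x - mu)^T · Sigma^{-1} · (x - mu):
  Sigma^{-1} · (x - mu) = (-0.9048, 1.8095, -0.619).
  (x - mu)^T · [Sigma^{-1} · (x - mu)] = (-3)·(-0.9048) + (3)·(1.8095) + (-1)·(-0.619) = 8.7619.

Step 4 — take square root: d = √(8.7619) ≈ 2.9601.

d(x, mu) = √(8.7619) ≈ 2.9601


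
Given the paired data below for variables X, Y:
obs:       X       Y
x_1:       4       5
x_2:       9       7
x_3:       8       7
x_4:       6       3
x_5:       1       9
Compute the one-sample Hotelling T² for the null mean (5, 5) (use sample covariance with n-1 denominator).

Step 1 — sample mean vector:
  mean(X) = (4 + 9 + 8 + 6 + 1) / 5 = 28/5 = 5.6
  mean(Y) = (5 + 7 + 7 + 3 + 9) / 5 = 31/5 = 6.2
  x̄ = (5.6, 6.2),  deviation x̄ - mu_0 = (5.6, 6.2) - (5, 5) = (0.6, 1.2).

Step 2 — sample covariance matrix, S[i,j] = (1/(n-1)) · Σ_k (x_{k,i} - mean_i) · (x_{k,j} - mean_j), divisor n-1 = 4:
  S[X,X] = ((-1.6)·(-1.6) + (3.4)·(3.4) + (2.4)·(2.4) + (0.4)·(0.4) + (-4.6)·(-4.6)) / 4 = 41.2/4 = 10.3
  S[X,Y] = ((-1.6)·(-1.2) + (3.4)·(0.8) + (2.4)·(0.8) + (0.4)·(-3.2) + (-4.6)·(2.8)) / 4 = -7.6/4 = -1.9
  S[Y,Y] = ((-1.2)·(-1.2) + (0.8)·(0.8) + (0.8)·(0.8) + (-3.2)·(-3.2) + (2.8)·(2.8)) / 4 = 20.8/4 = 5.2
  S = [[10.3, -1.9],
 [-1.9, 5.2]].

Step 3 — invert S. det(S) = 10.3·5.2 - (-1.9)² = 49.95.
  S^{-1} = (1/det) · [[d, -b], [-b, a]] = [[0.1041, 0.038],
 [0.038, 0.2062]].

Step 4 — quadratic form (x̄ - mu_0)^T · S^{-1} · (x̄ - mu_0):
  S^{-1} · (x̄ - mu_0) = (0.1081, 0.2703),
  (x̄ - mu_0)^T · [...] = (0.6)·(0.1081) + (1.2)·(0.2703) = 0.3892.

Step 5 — scale by n: T² = 5 · 0.3892 = 1.9459.

T² ≈ 1.9459
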